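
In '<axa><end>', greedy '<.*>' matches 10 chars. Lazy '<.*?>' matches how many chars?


Greedy '<.*>' tries to match as MUCH as possible.
Lazy '<.*?>' tries to match as LITTLE as possible.

String: '<axa><end>'
Greedy '<.*>' starts at first '<' and extends to the LAST '>': '<axa><end>' (10 chars)
Lazy '<.*?>' starts at first '<' and stops at the FIRST '>': '<axa>' (5 chars)

5


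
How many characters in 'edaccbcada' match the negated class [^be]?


Negated class [^be] matches any char NOT in {b, e}
Scanning 'edaccbcada':
  pos 0: 'e' -> no (excluded)
  pos 1: 'd' -> MATCH
  pos 2: 'a' -> MATCH
  pos 3: 'c' -> MATCH
  pos 4: 'c' -> MATCH
  pos 5: 'b' -> no (excluded)
  pos 6: 'c' -> MATCH
  pos 7: 'a' -> MATCH
  pos 8: 'd' -> MATCH
  pos 9: 'a' -> MATCH
Total matches: 8

8


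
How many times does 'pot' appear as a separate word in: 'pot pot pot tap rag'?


Scanning each word for exact match 'pot':
  Word 1: 'pot' -> MATCH
  Word 2: 'pot' -> MATCH
  Word 3: 'pot' -> MATCH
  Word 4: 'tap' -> no
  Word 5: 'rag' -> no
Total matches: 3

3


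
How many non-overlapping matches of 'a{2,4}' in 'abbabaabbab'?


Pattern 'a{2,4}' matches between 2 and 4 consecutive a's (greedy).
String: 'abbabaabbab'
Finding runs of a's and applying greedy matching:
  Run at pos 0: 'a' (length 1)
  Run at pos 3: 'a' (length 1)
  Run at pos 5: 'aa' (length 2)
  Run at pos 9: 'a' (length 1)
Matches: ['aa']
Count: 1

1


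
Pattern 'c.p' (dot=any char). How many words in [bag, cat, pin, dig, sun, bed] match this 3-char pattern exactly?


Pattern 'c.p' means: starts with 'c', any single char, ends with 'p'.
Checking each word (must be exactly 3 chars):
  'bag' (len=3): no
  'cat' (len=3): no
  'pin' (len=3): no
  'dig' (len=3): no
  'sun' (len=3): no
  'bed' (len=3): no
Matching words: []
Total: 0

0


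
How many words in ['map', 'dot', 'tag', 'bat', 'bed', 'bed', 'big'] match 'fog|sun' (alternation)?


Alternation 'fog|sun' matches either 'fog' or 'sun'.
Checking each word:
  'map' -> no
  'dot' -> no
  'tag' -> no
  'bat' -> no
  'bed' -> no
  'bed' -> no
  'big' -> no
Matches: []
Count: 0

0


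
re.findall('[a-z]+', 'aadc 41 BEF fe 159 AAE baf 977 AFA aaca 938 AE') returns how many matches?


Pattern '[a-z]+' finds one or more lowercase letters.
Text: 'aadc 41 BEF fe 159 AAE baf 977 AFA aaca 938 AE'
Scanning for matches:
  Match 1: 'aadc'
  Match 2: 'fe'
  Match 3: 'baf'
  Match 4: 'aaca'
Total matches: 4

4


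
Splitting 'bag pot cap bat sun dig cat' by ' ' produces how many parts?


Splitting by ' ' breaks the string at each occurrence of the separator.
Text: 'bag pot cap bat sun dig cat'
Parts after split:
  Part 1: 'bag'
  Part 2: 'pot'
  Part 3: 'cap'
  Part 4: 'bat'
  Part 5: 'sun'
  Part 6: 'dig'
  Part 7: 'cat'
Total parts: 7

7


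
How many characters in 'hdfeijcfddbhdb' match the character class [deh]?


Character class [deh] matches any of: {d, e, h}
Scanning string 'hdfeijcfddbhdb' character by character:
  pos 0: 'h' -> MATCH
  pos 1: 'd' -> MATCH
  pos 2: 'f' -> no
  pos 3: 'e' -> MATCH
  pos 4: 'i' -> no
  pos 5: 'j' -> no
  pos 6: 'c' -> no
  pos 7: 'f' -> no
  pos 8: 'd' -> MATCH
  pos 9: 'd' -> MATCH
  pos 10: 'b' -> no
  pos 11: 'h' -> MATCH
  pos 12: 'd' -> MATCH
  pos 13: 'b' -> no
Total matches: 7

7


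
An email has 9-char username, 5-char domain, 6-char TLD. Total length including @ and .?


An email address has format: username@domain.tld
Username length: 9
'@' character: 1
Domain length: 5
'.' character: 1
TLD length: 6
Total = 9 + 1 + 5 + 1 + 6 = 22

22


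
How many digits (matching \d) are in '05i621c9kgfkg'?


\d matches any digit 0-9.
Scanning '05i621c9kgfkg':
  pos 0: '0' -> DIGIT
  pos 1: '5' -> DIGIT
  pos 3: '6' -> DIGIT
  pos 4: '2' -> DIGIT
  pos 5: '1' -> DIGIT
  pos 7: '9' -> DIGIT
Digits found: ['0', '5', '6', '2', '1', '9']
Total: 6

6


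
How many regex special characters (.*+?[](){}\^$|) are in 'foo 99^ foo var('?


Regex special characters are: . * + ? [ ] ( ) { } \ ^ $ |
Scanning 'foo 99^ foo var(':
  pos 6: '^' -> SPECIAL
  pos 15: '(' -> SPECIAL
Special chars found: ['^', '(']
Total: 2

2


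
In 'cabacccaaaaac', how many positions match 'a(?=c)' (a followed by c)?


Lookahead 'a(?=c)' matches 'a' only when followed by 'c'.
String: 'cabacccaaaaac'
Checking each position where char is 'a':
  pos 1: 'a' -> no (next='b')
  pos 3: 'a' -> MATCH (next='c')
  pos 7: 'a' -> no (next='a')
  pos 8: 'a' -> no (next='a')
  pos 9: 'a' -> no (next='a')
  pos 10: 'a' -> no (next='a')
  pos 11: 'a' -> MATCH (next='c')
Matching positions: [3, 11]
Count: 2

2


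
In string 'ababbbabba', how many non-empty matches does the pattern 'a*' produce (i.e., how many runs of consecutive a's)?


Pattern 'a*' matches zero or more a's. We want non-empty runs of consecutive a's.
String: 'ababbbabba'
Walking through the string to find runs of a's:
  Run 1: positions 0-0 -> 'a'
  Run 2: positions 2-2 -> 'a'
  Run 3: positions 6-6 -> 'a'
  Run 4: positions 9-9 -> 'a'
Non-empty runs found: ['a', 'a', 'a', 'a']
Count: 4

4


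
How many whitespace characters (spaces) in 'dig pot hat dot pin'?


\s matches whitespace characters (spaces, tabs, etc.).
Text: 'dig pot hat dot pin'
This text has 5 words separated by spaces.
Number of spaces = number of words - 1 = 5 - 1 = 4

4


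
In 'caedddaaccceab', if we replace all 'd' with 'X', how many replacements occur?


re.sub('d', 'X', text) replaces every occurrence of 'd' with 'X'.
Text: 'caedddaaccceab'
Scanning for 'd':
  pos 3: 'd' -> replacement #1
  pos 4: 'd' -> replacement #2
  pos 5: 'd' -> replacement #3
Total replacements: 3

3


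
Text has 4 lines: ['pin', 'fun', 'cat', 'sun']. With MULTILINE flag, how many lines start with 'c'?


With MULTILINE flag, ^ matches the start of each line.
Lines: ['pin', 'fun', 'cat', 'sun']
Checking which lines start with 'c':
  Line 1: 'pin' -> no
  Line 2: 'fun' -> no
  Line 3: 'cat' -> MATCH
  Line 4: 'sun' -> no
Matching lines: ['cat']
Count: 1

1


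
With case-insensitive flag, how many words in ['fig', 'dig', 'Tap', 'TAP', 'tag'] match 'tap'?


Case-insensitive matching: compare each word's lowercase form to 'tap'.
  'fig' -> lower='fig' -> no
  'dig' -> lower='dig' -> no
  'Tap' -> lower='tap' -> MATCH
  'TAP' -> lower='tap' -> MATCH
  'tag' -> lower='tag' -> no
Matches: ['Tap', 'TAP']
Count: 2

2


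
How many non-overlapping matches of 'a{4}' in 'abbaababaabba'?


Pattern 'a{4}' matches exactly 4 consecutive a's (greedy, non-overlapping).
String: 'abbaababaabba'
Scanning for runs of a's:
  Run at pos 0: 'a' (length 1) -> 0 match(es)
  Run at pos 3: 'aa' (length 2) -> 0 match(es)
  Run at pos 6: 'a' (length 1) -> 0 match(es)
  Run at pos 8: 'aa' (length 2) -> 0 match(es)
  Run at pos 12: 'a' (length 1) -> 0 match(es)
Matches found: []
Total: 0

0


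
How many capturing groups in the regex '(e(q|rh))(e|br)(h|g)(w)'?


To count capturing groups, count each '(' that starts a group.
Pattern: '(e(q|rh))(e|br)(h|g)(w)'
Walking through the pattern:
  Position 0: '(' -> group #1
  Position 2: '(' -> group #2
  Position 9: '(' -> group #3
  Position 15: '(' -> group #4
  Position 20: '(' -> group #5
Total capturing groups: 5

5


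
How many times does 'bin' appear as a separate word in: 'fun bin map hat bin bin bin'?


Scanning each word for exact match 'bin':
  Word 1: 'fun' -> no
  Word 2: 'bin' -> MATCH
  Word 3: 'map' -> no
  Word 4: 'hat' -> no
  Word 5: 'bin' -> MATCH
  Word 6: 'bin' -> MATCH
  Word 7: 'bin' -> MATCH
Total matches: 4

4


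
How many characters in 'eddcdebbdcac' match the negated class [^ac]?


Negated class [^ac] matches any char NOT in {a, c}
Scanning 'eddcdebbdcac':
  pos 0: 'e' -> MATCH
  pos 1: 'd' -> MATCH
  pos 2: 'd' -> MATCH
  pos 3: 'c' -> no (excluded)
  pos 4: 'd' -> MATCH
  pos 5: 'e' -> MATCH
  pos 6: 'b' -> MATCH
  pos 7: 'b' -> MATCH
  pos 8: 'd' -> MATCH
  pos 9: 'c' -> no (excluded)
  pos 10: 'a' -> no (excluded)
  pos 11: 'c' -> no (excluded)
Total matches: 8

8


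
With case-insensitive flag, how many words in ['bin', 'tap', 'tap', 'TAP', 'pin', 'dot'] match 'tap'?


Case-insensitive matching: compare each word's lowercase form to 'tap'.
  'bin' -> lower='bin' -> no
  'tap' -> lower='tap' -> MATCH
  'tap' -> lower='tap' -> MATCH
  'TAP' -> lower='tap' -> MATCH
  'pin' -> lower='pin' -> no
  'dot' -> lower='dot' -> no
Matches: ['tap', 'tap', 'TAP']
Count: 3

3


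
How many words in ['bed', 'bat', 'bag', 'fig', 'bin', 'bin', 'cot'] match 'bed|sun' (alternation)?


Alternation 'bed|sun' matches either 'bed' or 'sun'.
Checking each word:
  'bed' -> MATCH
  'bat' -> no
  'bag' -> no
  'fig' -> no
  'bin' -> no
  'bin' -> no
  'cot' -> no
Matches: ['bed']
Count: 1

1


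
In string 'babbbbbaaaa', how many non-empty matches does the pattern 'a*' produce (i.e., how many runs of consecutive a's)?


Pattern 'a*' matches zero or more a's. We want non-empty runs of consecutive a's.
String: 'babbbbbaaaa'
Walking through the string to find runs of a's:
  Run 1: positions 1-1 -> 'a'
  Run 2: positions 7-10 -> 'aaaa'
Non-empty runs found: ['a', 'aaaa']
Count: 2

2


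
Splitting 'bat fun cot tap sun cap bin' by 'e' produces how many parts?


Splitting by 'e' breaks the string at each occurrence of the separator.
Text: 'bat fun cot tap sun cap bin'
Parts after split:
  Part 1: 'bat fun cot tap sun cap bin'
Total parts: 1

1


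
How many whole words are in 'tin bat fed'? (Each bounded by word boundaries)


Word boundaries (\b) mark the start/end of each word.
Text: 'tin bat fed'
Splitting by whitespace:
  Word 1: 'tin'
  Word 2: 'bat'
  Word 3: 'fed'
Total whole words: 3

3


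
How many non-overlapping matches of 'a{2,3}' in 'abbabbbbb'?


Pattern 'a{2,3}' matches between 2 and 3 consecutive a's (greedy).
String: 'abbabbbbb'
Finding runs of a's and applying greedy matching:
  Run at pos 0: 'a' (length 1)
  Run at pos 3: 'a' (length 1)
Matches: []
Count: 0

0


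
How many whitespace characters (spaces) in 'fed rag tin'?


\s matches whitespace characters (spaces, tabs, etc.).
Text: 'fed rag tin'
This text has 3 words separated by spaces.
Number of spaces = number of words - 1 = 3 - 1 = 2

2


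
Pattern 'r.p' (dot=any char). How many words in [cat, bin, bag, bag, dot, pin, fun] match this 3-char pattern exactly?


Pattern 'r.p' means: starts with 'r', any single char, ends with 'p'.
Checking each word (must be exactly 3 chars):
  'cat' (len=3): no
  'bin' (len=3): no
  'bag' (len=3): no
  'bag' (len=3): no
  'dot' (len=3): no
  'pin' (len=3): no
  'fun' (len=3): no
Matching words: []
Total: 0

0


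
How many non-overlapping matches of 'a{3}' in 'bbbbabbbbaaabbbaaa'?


Pattern 'a{3}' matches exactly 3 consecutive a's (greedy, non-overlapping).
String: 'bbbbabbbbaaabbbaaa'
Scanning for runs of a's:
  Run at pos 4: 'a' (length 1) -> 0 match(es)
  Run at pos 9: 'aaa' (length 3) -> 1 match(es)
  Run at pos 15: 'aaa' (length 3) -> 1 match(es)
Matches found: ['aaa', 'aaa']
Total: 2

2


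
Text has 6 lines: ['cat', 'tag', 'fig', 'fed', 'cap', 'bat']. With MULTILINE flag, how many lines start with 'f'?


With MULTILINE flag, ^ matches the start of each line.
Lines: ['cat', 'tag', 'fig', 'fed', 'cap', 'bat']
Checking which lines start with 'f':
  Line 1: 'cat' -> no
  Line 2: 'tag' -> no
  Line 3: 'fig' -> MATCH
  Line 4: 'fed' -> MATCH
  Line 5: 'cap' -> no
  Line 6: 'bat' -> no
Matching lines: ['fig', 'fed']
Count: 2

2


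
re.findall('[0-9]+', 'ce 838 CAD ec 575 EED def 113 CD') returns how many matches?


Pattern '[0-9]+' finds one or more digits.
Text: 'ce 838 CAD ec 575 EED def 113 CD'
Scanning for matches:
  Match 1: '838'
  Match 2: '575'
  Match 3: '113'
Total matches: 3

3


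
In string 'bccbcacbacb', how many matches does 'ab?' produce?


Pattern 'ab?' matches 'a' optionally followed by 'b'.
String: 'bccbcacbacb'
Scanning left to right for 'a' then checking next char:
  Match 1: 'a' (a not followed by b)
  Match 2: 'a' (a not followed by b)
Total matches: 2

2


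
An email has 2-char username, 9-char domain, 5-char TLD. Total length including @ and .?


An email address has format: username@domain.tld
Username length: 2
'@' character: 1
Domain length: 9
'.' character: 1
TLD length: 5
Total = 2 + 1 + 9 + 1 + 5 = 18

18


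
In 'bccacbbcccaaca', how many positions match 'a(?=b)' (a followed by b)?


Lookahead 'a(?=b)' matches 'a' only when followed by 'b'.
String: 'bccacbbcccaaca'
Checking each position where char is 'a':
  pos 3: 'a' -> no (next='c')
  pos 10: 'a' -> no (next='a')
  pos 11: 'a' -> no (next='c')
Matching positions: []
Count: 0

0


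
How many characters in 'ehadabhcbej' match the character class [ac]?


Character class [ac] matches any of: {a, c}
Scanning string 'ehadabhcbej' character by character:
  pos 0: 'e' -> no
  pos 1: 'h' -> no
  pos 2: 'a' -> MATCH
  pos 3: 'd' -> no
  pos 4: 'a' -> MATCH
  pos 5: 'b' -> no
  pos 6: 'h' -> no
  pos 7: 'c' -> MATCH
  pos 8: 'b' -> no
  pos 9: 'e' -> no
  pos 10: 'j' -> no
Total matches: 3

3


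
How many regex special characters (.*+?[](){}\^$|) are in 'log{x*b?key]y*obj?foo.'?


Regex special characters are: . * + ? [ ] ( ) { } \ ^ $ |
Scanning 'log{x*b?key]y*obj?foo.':
  pos 3: '{' -> SPECIAL
  pos 5: '*' -> SPECIAL
  pos 7: '?' -> SPECIAL
  pos 11: ']' -> SPECIAL
  pos 13: '*' -> SPECIAL
  pos 17: '?' -> SPECIAL
  pos 21: '.' -> SPECIAL
Special chars found: ['{', '*', '?', ']', '*', '?', '.']
Total: 7

7


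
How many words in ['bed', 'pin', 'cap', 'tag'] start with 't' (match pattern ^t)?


Pattern ^t anchors to start of word. Check which words begin with 't':
  'bed' -> no
  'pin' -> no
  'cap' -> no
  'tag' -> MATCH (starts with 't')
Matching words: ['tag']
Count: 1

1


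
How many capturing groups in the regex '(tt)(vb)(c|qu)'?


To count capturing groups, count each '(' that starts a group.
Pattern: '(tt)(vb)(c|qu)'
Walking through the pattern:
  Position 0: '(' -> group #1
  Position 4: '(' -> group #2
  Position 8: '(' -> group #3
Total capturing groups: 3

3


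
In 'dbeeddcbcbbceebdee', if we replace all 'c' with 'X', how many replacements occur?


re.sub('c', 'X', text) replaces every occurrence of 'c' with 'X'.
Text: 'dbeeddcbcbbceebdee'
Scanning for 'c':
  pos 6: 'c' -> replacement #1
  pos 8: 'c' -> replacement #2
  pos 11: 'c' -> replacement #3
Total replacements: 3

3


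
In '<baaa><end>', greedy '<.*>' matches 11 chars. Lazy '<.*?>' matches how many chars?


Greedy '<.*>' tries to match as MUCH as possible.
Lazy '<.*?>' tries to match as LITTLE as possible.

String: '<baaa><end>'
Greedy '<.*>' starts at first '<' and extends to the LAST '>': '<baaa><end>' (11 chars)
Lazy '<.*?>' starts at first '<' and stops at the FIRST '>': '<baaa>' (6 chars)

6


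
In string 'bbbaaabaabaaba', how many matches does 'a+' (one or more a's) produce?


Pattern 'a+' matches one or more consecutive a's.
String: 'bbbaaabaabaaba'
Scanning for runs of a:
  Match 1: 'aaa' (length 3)
  Match 2: 'aa' (length 2)
  Match 3: 'aa' (length 2)
  Match 4: 'a' (length 1)
Total matches: 4

4


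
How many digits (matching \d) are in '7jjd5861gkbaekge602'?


\d matches any digit 0-9.
Scanning '7jjd5861gkbaekge602':
  pos 0: '7' -> DIGIT
  pos 4: '5' -> DIGIT
  pos 5: '8' -> DIGIT
  pos 6: '6' -> DIGIT
  pos 7: '1' -> DIGIT
  pos 16: '6' -> DIGIT
  pos 17: '0' -> DIGIT
  pos 18: '2' -> DIGIT
Digits found: ['7', '5', '8', '6', '1', '6', '0', '2']
Total: 8

8


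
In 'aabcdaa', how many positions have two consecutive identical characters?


Looking for consecutive identical characters in 'aabcdaa':
  pos 0-1: 'a' vs 'a' -> MATCH ('aa')
  pos 1-2: 'a' vs 'b' -> different
  pos 2-3: 'b' vs 'c' -> different
  pos 3-4: 'c' vs 'd' -> different
  pos 4-5: 'd' vs 'a' -> different
  pos 5-6: 'a' vs 'a' -> MATCH ('aa')
Consecutive identical pairs: ['aa', 'aa']
Count: 2

2


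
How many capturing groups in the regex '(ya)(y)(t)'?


To count capturing groups, count each '(' that starts a group.
Pattern: '(ya)(y)(t)'
Walking through the pattern:
  Position 0: '(' -> group #1
  Position 4: '(' -> group #2
  Position 7: '(' -> group #3
Total capturing groups: 3

3


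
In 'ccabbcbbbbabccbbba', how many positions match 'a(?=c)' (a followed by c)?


Lookahead 'a(?=c)' matches 'a' only when followed by 'c'.
String: 'ccabbcbbbbabccbbba'
Checking each position where char is 'a':
  pos 2: 'a' -> no (next='b')
  pos 10: 'a' -> no (next='b')
Matching positions: []
Count: 0

0


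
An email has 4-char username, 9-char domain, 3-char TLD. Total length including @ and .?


An email address has format: username@domain.tld
Username length: 4
'@' character: 1
Domain length: 9
'.' character: 1
TLD length: 3
Total = 4 + 1 + 9 + 1 + 3 = 18

18


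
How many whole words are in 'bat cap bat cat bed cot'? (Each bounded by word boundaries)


Word boundaries (\b) mark the start/end of each word.
Text: 'bat cap bat cat bed cot'
Splitting by whitespace:
  Word 1: 'bat'
  Word 2: 'cap'
  Word 3: 'bat'
  Word 4: 'cat'
  Word 5: 'bed'
  Word 6: 'cot'
Total whole words: 6

6


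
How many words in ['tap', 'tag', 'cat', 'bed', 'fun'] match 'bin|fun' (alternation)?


Alternation 'bin|fun' matches either 'bin' or 'fun'.
Checking each word:
  'tap' -> no
  'tag' -> no
  'cat' -> no
  'bed' -> no
  'fun' -> MATCH
Matches: ['fun']
Count: 1

1


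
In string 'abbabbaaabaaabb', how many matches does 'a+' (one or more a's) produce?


Pattern 'a+' matches one or more consecutive a's.
String: 'abbabbaaabaaabb'
Scanning for runs of a:
  Match 1: 'a' (length 1)
  Match 2: 'a' (length 1)
  Match 3: 'aaa' (length 3)
  Match 4: 'aaa' (length 3)
Total matches: 4

4


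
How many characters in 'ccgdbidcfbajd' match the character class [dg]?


Character class [dg] matches any of: {d, g}
Scanning string 'ccgdbidcfbajd' character by character:
  pos 0: 'c' -> no
  pos 1: 'c' -> no
  pos 2: 'g' -> MATCH
  pos 3: 'd' -> MATCH
  pos 4: 'b' -> no
  pos 5: 'i' -> no
  pos 6: 'd' -> MATCH
  pos 7: 'c' -> no
  pos 8: 'f' -> no
  pos 9: 'b' -> no
  pos 10: 'a' -> no
  pos 11: 'j' -> no
  pos 12: 'd' -> MATCH
Total matches: 4

4


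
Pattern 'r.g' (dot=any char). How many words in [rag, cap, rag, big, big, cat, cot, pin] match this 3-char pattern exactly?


Pattern 'r.g' means: starts with 'r', any single char, ends with 'g'.
Checking each word (must be exactly 3 chars):
  'rag' (len=3): MATCH
  'cap' (len=3): no
  'rag' (len=3): MATCH
  'big' (len=3): no
  'big' (len=3): no
  'cat' (len=3): no
  'cot' (len=3): no
  'pin' (len=3): no
Matching words: ['rag', 'rag']
Total: 2

2


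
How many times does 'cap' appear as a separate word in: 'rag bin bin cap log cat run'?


Scanning each word for exact match 'cap':
  Word 1: 'rag' -> no
  Word 2: 'bin' -> no
  Word 3: 'bin' -> no
  Word 4: 'cap' -> MATCH
  Word 5: 'log' -> no
  Word 6: 'cat' -> no
  Word 7: 'run' -> no
Total matches: 1

1


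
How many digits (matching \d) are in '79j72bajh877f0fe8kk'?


\d matches any digit 0-9.
Scanning '79j72bajh877f0fe8kk':
  pos 0: '7' -> DIGIT
  pos 1: '9' -> DIGIT
  pos 3: '7' -> DIGIT
  pos 4: '2' -> DIGIT
  pos 9: '8' -> DIGIT
  pos 10: '7' -> DIGIT
  pos 11: '7' -> DIGIT
  pos 13: '0' -> DIGIT
  pos 16: '8' -> DIGIT
Digits found: ['7', '9', '7', '2', '8', '7', '7', '0', '8']
Total: 9

9


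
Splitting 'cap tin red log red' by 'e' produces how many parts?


Splitting by 'e' breaks the string at each occurrence of the separator.
Text: 'cap tin red log red'
Parts after split:
  Part 1: 'cap tin r'
  Part 2: 'd log r'
  Part 3: 'd'
Total parts: 3

3


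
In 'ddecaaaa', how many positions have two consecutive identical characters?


Looking for consecutive identical characters in 'ddecaaaa':
  pos 0-1: 'd' vs 'd' -> MATCH ('dd')
  pos 1-2: 'd' vs 'e' -> different
  pos 2-3: 'e' vs 'c' -> different
  pos 3-4: 'c' vs 'a' -> different
  pos 4-5: 'a' vs 'a' -> MATCH ('aa')
  pos 5-6: 'a' vs 'a' -> MATCH ('aa')
  pos 6-7: 'a' vs 'a' -> MATCH ('aa')
Consecutive identical pairs: ['dd', 'aa', 'aa', 'aa']
Count: 4

4


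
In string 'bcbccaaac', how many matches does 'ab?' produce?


Pattern 'ab?' matches 'a' optionally followed by 'b'.
String: 'bcbccaaac'
Scanning left to right for 'a' then checking next char:
  Match 1: 'a' (a not followed by b)
  Match 2: 'a' (a not followed by b)
  Match 3: 'a' (a not followed by b)
Total matches: 3

3


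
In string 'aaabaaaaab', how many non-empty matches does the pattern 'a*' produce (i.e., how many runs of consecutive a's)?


Pattern 'a*' matches zero or more a's. We want non-empty runs of consecutive a's.
String: 'aaabaaaaab'
Walking through the string to find runs of a's:
  Run 1: positions 0-2 -> 'aaa'
  Run 2: positions 4-8 -> 'aaaaa'
Non-empty runs found: ['aaa', 'aaaaa']
Count: 2

2


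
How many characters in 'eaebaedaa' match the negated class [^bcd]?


Negated class [^bcd] matches any char NOT in {b, c, d}
Scanning 'eaebaedaa':
  pos 0: 'e' -> MATCH
  pos 1: 'a' -> MATCH
  pos 2: 'e' -> MATCH
  pos 3: 'b' -> no (excluded)
  pos 4: 'a' -> MATCH
  pos 5: 'e' -> MATCH
  pos 6: 'd' -> no (excluded)
  pos 7: 'a' -> MATCH
  pos 8: 'a' -> MATCH
Total matches: 7

7


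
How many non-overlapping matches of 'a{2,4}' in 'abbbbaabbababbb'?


Pattern 'a{2,4}' matches between 2 and 4 consecutive a's (greedy).
String: 'abbbbaabbababbb'
Finding runs of a's and applying greedy matching:
  Run at pos 0: 'a' (length 1)
  Run at pos 5: 'aa' (length 2)
  Run at pos 9: 'a' (length 1)
  Run at pos 11: 'a' (length 1)
Matches: ['aa']
Count: 1

1


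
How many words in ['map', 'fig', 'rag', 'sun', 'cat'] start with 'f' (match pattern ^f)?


Pattern ^f anchors to start of word. Check which words begin with 'f':
  'map' -> no
  'fig' -> MATCH (starts with 'f')
  'rag' -> no
  'sun' -> no
  'cat' -> no
Matching words: ['fig']
Count: 1

1


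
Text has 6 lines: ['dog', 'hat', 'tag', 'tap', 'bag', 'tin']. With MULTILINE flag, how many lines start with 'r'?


With MULTILINE flag, ^ matches the start of each line.
Lines: ['dog', 'hat', 'tag', 'tap', 'bag', 'tin']
Checking which lines start with 'r':
  Line 1: 'dog' -> no
  Line 2: 'hat' -> no
  Line 3: 'tag' -> no
  Line 4: 'tap' -> no
  Line 5: 'bag' -> no
  Line 6: 'tin' -> no
Matching lines: []
Count: 0

0


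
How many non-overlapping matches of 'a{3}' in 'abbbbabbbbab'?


Pattern 'a{3}' matches exactly 3 consecutive a's (greedy, non-overlapping).
String: 'abbbbabbbbab'
Scanning for runs of a's:
  Run at pos 0: 'a' (length 1) -> 0 match(es)
  Run at pos 5: 'a' (length 1) -> 0 match(es)
  Run at pos 10: 'a' (length 1) -> 0 match(es)
Matches found: []
Total: 0

0


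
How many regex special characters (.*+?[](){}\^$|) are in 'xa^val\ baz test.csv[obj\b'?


Regex special characters are: . * + ? [ ] ( ) { } \ ^ $ |
Scanning 'xa^val\ baz test.csv[obj\b':
  pos 2: '^' -> SPECIAL
  pos 6: '\' -> SPECIAL
  pos 16: '.' -> SPECIAL
  pos 20: '[' -> SPECIAL
  pos 24: '\' -> SPECIAL
Special chars found: ['^', '\\', '.', '[', '\\']
Total: 5

5


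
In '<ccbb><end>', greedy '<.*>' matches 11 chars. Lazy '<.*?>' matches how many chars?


Greedy '<.*>' tries to match as MUCH as possible.
Lazy '<.*?>' tries to match as LITTLE as possible.

String: '<ccbb><end>'
Greedy '<.*>' starts at first '<' and extends to the LAST '>': '<ccbb><end>' (11 chars)
Lazy '<.*?>' starts at first '<' and stops at the FIRST '>': '<ccbb>' (6 chars)

6


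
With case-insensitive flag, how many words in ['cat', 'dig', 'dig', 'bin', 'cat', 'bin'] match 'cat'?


Case-insensitive matching: compare each word's lowercase form to 'cat'.
  'cat' -> lower='cat' -> MATCH
  'dig' -> lower='dig' -> no
  'dig' -> lower='dig' -> no
  'bin' -> lower='bin' -> no
  'cat' -> lower='cat' -> MATCH
  'bin' -> lower='bin' -> no
Matches: ['cat', 'cat']
Count: 2

2


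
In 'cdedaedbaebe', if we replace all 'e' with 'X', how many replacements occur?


re.sub('e', 'X', text) replaces every occurrence of 'e' with 'X'.
Text: 'cdedaedbaebe'
Scanning for 'e':
  pos 2: 'e' -> replacement #1
  pos 5: 'e' -> replacement #2
  pos 9: 'e' -> replacement #3
  pos 11: 'e' -> replacement #4
Total replacements: 4

4


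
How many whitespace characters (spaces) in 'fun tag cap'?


\s matches whitespace characters (spaces, tabs, etc.).
Text: 'fun tag cap'
This text has 3 words separated by spaces.
Number of spaces = number of words - 1 = 3 - 1 = 2

2


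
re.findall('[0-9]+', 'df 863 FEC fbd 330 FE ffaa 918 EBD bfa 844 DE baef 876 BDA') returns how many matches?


Pattern '[0-9]+' finds one or more digits.
Text: 'df 863 FEC fbd 330 FE ffaa 918 EBD bfa 844 DE baef 876 BDA'
Scanning for matches:
  Match 1: '863'
  Match 2: '330'
  Match 3: '918'
  Match 4: '844'
  Match 5: '876'
Total matches: 5

5


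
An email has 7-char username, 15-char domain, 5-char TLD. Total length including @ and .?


An email address has format: username@domain.tld
Username length: 7
'@' character: 1
Domain length: 15
'.' character: 1
TLD length: 5
Total = 7 + 1 + 15 + 1 + 5 = 29

29


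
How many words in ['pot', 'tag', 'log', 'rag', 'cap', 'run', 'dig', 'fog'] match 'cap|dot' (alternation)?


Alternation 'cap|dot' matches either 'cap' or 'dot'.
Checking each word:
  'pot' -> no
  'tag' -> no
  'log' -> no
  'rag' -> no
  'cap' -> MATCH
  'run' -> no
  'dig' -> no
  'fog' -> no
Matches: ['cap']
Count: 1

1


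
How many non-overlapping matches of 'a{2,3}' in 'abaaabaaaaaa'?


Pattern 'a{2,3}' matches between 2 and 3 consecutive a's (greedy).
String: 'abaaabaaaaaa'
Finding runs of a's and applying greedy matching:
  Run at pos 0: 'a' (length 1)
  Run at pos 2: 'aaa' (length 3)
  Run at pos 6: 'aaaaaa' (length 6)
Matches: ['aaa', 'aaa', 'aaa']
Count: 3

3


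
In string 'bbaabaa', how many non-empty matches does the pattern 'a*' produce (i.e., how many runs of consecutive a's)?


Pattern 'a*' matches zero or more a's. We want non-empty runs of consecutive a's.
String: 'bbaabaa'
Walking through the string to find runs of a's:
  Run 1: positions 2-3 -> 'aa'
  Run 2: positions 5-6 -> 'aa'
Non-empty runs found: ['aa', 'aa']
Count: 2

2


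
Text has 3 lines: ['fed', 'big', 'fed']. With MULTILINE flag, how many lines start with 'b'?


With MULTILINE flag, ^ matches the start of each line.
Lines: ['fed', 'big', 'fed']
Checking which lines start with 'b':
  Line 1: 'fed' -> no
  Line 2: 'big' -> MATCH
  Line 3: 'fed' -> no
Matching lines: ['big']
Count: 1

1


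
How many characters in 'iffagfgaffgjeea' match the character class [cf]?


Character class [cf] matches any of: {c, f}
Scanning string 'iffagfgaffgjeea' character by character:
  pos 0: 'i' -> no
  pos 1: 'f' -> MATCH
  pos 2: 'f' -> MATCH
  pos 3: 'a' -> no
  pos 4: 'g' -> no
  pos 5: 'f' -> MATCH
  pos 6: 'g' -> no
  pos 7: 'a' -> no
  pos 8: 'f' -> MATCH
  pos 9: 'f' -> MATCH
  pos 10: 'g' -> no
  pos 11: 'j' -> no
  pos 12: 'e' -> no
  pos 13: 'e' -> no
  pos 14: 'a' -> no
Total matches: 5

5


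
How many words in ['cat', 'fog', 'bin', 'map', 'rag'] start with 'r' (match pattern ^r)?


Pattern ^r anchors to start of word. Check which words begin with 'r':
  'cat' -> no
  'fog' -> no
  'bin' -> no
  'map' -> no
  'rag' -> MATCH (starts with 'r')
Matching words: ['rag']
Count: 1

1


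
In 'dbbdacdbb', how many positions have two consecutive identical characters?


Looking for consecutive identical characters in 'dbbdacdbb':
  pos 0-1: 'd' vs 'b' -> different
  pos 1-2: 'b' vs 'b' -> MATCH ('bb')
  pos 2-3: 'b' vs 'd' -> different
  pos 3-4: 'd' vs 'a' -> different
  pos 4-5: 'a' vs 'c' -> different
  pos 5-6: 'c' vs 'd' -> different
  pos 6-7: 'd' vs 'b' -> different
  pos 7-8: 'b' vs 'b' -> MATCH ('bb')
Consecutive identical pairs: ['bb', 'bb']
Count: 2

2


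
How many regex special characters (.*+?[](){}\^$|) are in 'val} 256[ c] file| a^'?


Regex special characters are: . * + ? [ ] ( ) { } \ ^ $ |
Scanning 'val} 256[ c] file| a^':
  pos 3: '}' -> SPECIAL
  pos 8: '[' -> SPECIAL
  pos 11: ']' -> SPECIAL
  pos 17: '|' -> SPECIAL
  pos 20: '^' -> SPECIAL
Special chars found: ['}', '[', ']', '|', '^']
Total: 5

5


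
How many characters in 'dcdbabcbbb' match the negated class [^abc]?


Negated class [^abc] matches any char NOT in {a, b, c}
Scanning 'dcdbabcbbb':
  pos 0: 'd' -> MATCH
  pos 1: 'c' -> no (excluded)
  pos 2: 'd' -> MATCH
  pos 3: 'b' -> no (excluded)
  pos 4: 'a' -> no (excluded)
  pos 5: 'b' -> no (excluded)
  pos 6: 'c' -> no (excluded)
  pos 7: 'b' -> no (excluded)
  pos 8: 'b' -> no (excluded)
  pos 9: 'b' -> no (excluded)
Total matches: 2

2


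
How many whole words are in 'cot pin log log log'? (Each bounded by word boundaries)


Word boundaries (\b) mark the start/end of each word.
Text: 'cot pin log log log'
Splitting by whitespace:
  Word 1: 'cot'
  Word 2: 'pin'
  Word 3: 'log'
  Word 4: 'log'
  Word 5: 'log'
Total whole words: 5

5


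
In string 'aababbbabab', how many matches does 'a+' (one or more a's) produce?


Pattern 'a+' matches one or more consecutive a's.
String: 'aababbbabab'
Scanning for runs of a:
  Match 1: 'aa' (length 2)
  Match 2: 'a' (length 1)
  Match 3: 'a' (length 1)
  Match 4: 'a' (length 1)
Total matches: 4

4


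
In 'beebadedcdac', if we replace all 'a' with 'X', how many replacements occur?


re.sub('a', 'X', text) replaces every occurrence of 'a' with 'X'.
Text: 'beebadedcdac'
Scanning for 'a':
  pos 4: 'a' -> replacement #1
  pos 10: 'a' -> replacement #2
Total replacements: 2

2


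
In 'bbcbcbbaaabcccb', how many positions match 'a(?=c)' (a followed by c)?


Lookahead 'a(?=c)' matches 'a' only when followed by 'c'.
String: 'bbcbcbbaaabcccb'
Checking each position where char is 'a':
  pos 7: 'a' -> no (next='a')
  pos 8: 'a' -> no (next='a')
  pos 9: 'a' -> no (next='b')
Matching positions: []
Count: 0

0


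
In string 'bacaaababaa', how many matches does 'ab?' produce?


Pattern 'ab?' matches 'a' optionally followed by 'b'.
String: 'bacaaababaa'
Scanning left to right for 'a' then checking next char:
  Match 1: 'a' (a not followed by b)
  Match 2: 'a' (a not followed by b)
  Match 3: 'a' (a not followed by b)
  Match 4: 'ab' (a followed by b)
  Match 5: 'ab' (a followed by b)
  Match 6: 'a' (a not followed by b)
  Match 7: 'a' (a not followed by b)
Total matches: 7

7


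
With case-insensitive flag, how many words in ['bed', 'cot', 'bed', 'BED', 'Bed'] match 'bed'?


Case-insensitive matching: compare each word's lowercase form to 'bed'.
  'bed' -> lower='bed' -> MATCH
  'cot' -> lower='cot' -> no
  'bed' -> lower='bed' -> MATCH
  'BED' -> lower='bed' -> MATCH
  'Bed' -> lower='bed' -> MATCH
Matches: ['bed', 'bed', 'BED', 'Bed']
Count: 4

4


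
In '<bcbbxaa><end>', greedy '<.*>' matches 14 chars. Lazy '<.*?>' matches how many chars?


Greedy '<.*>' tries to match as MUCH as possible.
Lazy '<.*?>' tries to match as LITTLE as possible.

String: '<bcbbxaa><end>'
Greedy '<.*>' starts at first '<' and extends to the LAST '>': '<bcbbxaa><end>' (14 chars)
Lazy '<.*?>' starts at first '<' and stops at the FIRST '>': '<bcbbxaa>' (9 chars)

9


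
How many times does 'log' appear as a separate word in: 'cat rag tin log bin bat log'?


Scanning each word for exact match 'log':
  Word 1: 'cat' -> no
  Word 2: 'rag' -> no
  Word 3: 'tin' -> no
  Word 4: 'log' -> MATCH
  Word 5: 'bin' -> no
  Word 6: 'bat' -> no
  Word 7: 'log' -> MATCH
Total matches: 2

2


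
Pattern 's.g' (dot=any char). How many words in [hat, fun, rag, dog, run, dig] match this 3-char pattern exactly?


Pattern 's.g' means: starts with 's', any single char, ends with 'g'.
Checking each word (must be exactly 3 chars):
  'hat' (len=3): no
  'fun' (len=3): no
  'rag' (len=3): no
  'dog' (len=3): no
  'run' (len=3): no
  'dig' (len=3): no
Matching words: []
Total: 0

0


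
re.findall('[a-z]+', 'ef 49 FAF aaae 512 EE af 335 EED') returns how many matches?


Pattern '[a-z]+' finds one or more lowercase letters.
Text: 'ef 49 FAF aaae 512 EE af 335 EED'
Scanning for matches:
  Match 1: 'ef'
  Match 2: 'aaae'
  Match 3: 'af'
Total matches: 3

3


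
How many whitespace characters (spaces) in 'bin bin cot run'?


\s matches whitespace characters (spaces, tabs, etc.).
Text: 'bin bin cot run'
This text has 4 words separated by spaces.
Number of spaces = number of words - 1 = 4 - 1 = 3

3


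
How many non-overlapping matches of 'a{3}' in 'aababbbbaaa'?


Pattern 'a{3}' matches exactly 3 consecutive a's (greedy, non-overlapping).
String: 'aababbbbaaa'
Scanning for runs of a's:
  Run at pos 0: 'aa' (length 2) -> 0 match(es)
  Run at pos 3: 'a' (length 1) -> 0 match(es)
  Run at pos 8: 'aaa' (length 3) -> 1 match(es)
Matches found: ['aaa']
Total: 1

1


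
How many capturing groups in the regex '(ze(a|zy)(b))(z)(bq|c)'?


To count capturing groups, count each '(' that starts a group.
Pattern: '(ze(a|zy)(b))(z)(bq|c)'
Walking through the pattern:
  Position 0: '(' -> group #1
  Position 3: '(' -> group #2
  Position 9: '(' -> group #3
  Position 13: '(' -> group #4
  Position 16: '(' -> group #5
Total capturing groups: 5

5


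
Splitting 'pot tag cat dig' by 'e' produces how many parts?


Splitting by 'e' breaks the string at each occurrence of the separator.
Text: 'pot tag cat dig'
Parts after split:
  Part 1: 'pot tag cat dig'
Total parts: 1

1


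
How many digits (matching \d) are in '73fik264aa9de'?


\d matches any digit 0-9.
Scanning '73fik264aa9de':
  pos 0: '7' -> DIGIT
  pos 1: '3' -> DIGIT
  pos 5: '2' -> DIGIT
  pos 6: '6' -> DIGIT
  pos 7: '4' -> DIGIT
  pos 10: '9' -> DIGIT
Digits found: ['7', '3', '2', '6', '4', '9']
Total: 6

6


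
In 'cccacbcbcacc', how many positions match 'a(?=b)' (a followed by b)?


Lookahead 'a(?=b)' matches 'a' only when followed by 'b'.
String: 'cccacbcbcacc'
Checking each position where char is 'a':
  pos 3: 'a' -> no (next='c')
  pos 9: 'a' -> no (next='c')
Matching positions: []
Count: 0

0


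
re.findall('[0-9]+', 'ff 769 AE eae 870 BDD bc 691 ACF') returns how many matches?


Pattern '[0-9]+' finds one or more digits.
Text: 'ff 769 AE eae 870 BDD bc 691 ACF'
Scanning for matches:
  Match 1: '769'
  Match 2: '870'
  Match 3: '691'
Total matches: 3

3


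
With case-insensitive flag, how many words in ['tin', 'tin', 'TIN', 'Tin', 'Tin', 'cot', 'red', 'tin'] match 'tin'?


Case-insensitive matching: compare each word's lowercase form to 'tin'.
  'tin' -> lower='tin' -> MATCH
  'tin' -> lower='tin' -> MATCH
  'TIN' -> lower='tin' -> MATCH
  'Tin' -> lower='tin' -> MATCH
  'Tin' -> lower='tin' -> MATCH
  'cot' -> lower='cot' -> no
  'red' -> lower='red' -> no
  'tin' -> lower='tin' -> MATCH
Matches: ['tin', 'tin', 'TIN', 'Tin', 'Tin', 'tin']
Count: 6

6


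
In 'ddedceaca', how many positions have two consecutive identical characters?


Looking for consecutive identical characters in 'ddedceaca':
  pos 0-1: 'd' vs 'd' -> MATCH ('dd')
  pos 1-2: 'd' vs 'e' -> different
  pos 2-3: 'e' vs 'd' -> different
  pos 3-4: 'd' vs 'c' -> different
  pos 4-5: 'c' vs 'e' -> different
  pos 5-6: 'e' vs 'a' -> different
  pos 6-7: 'a' vs 'c' -> different
  pos 7-8: 'c' vs 'a' -> different
Consecutive identical pairs: ['dd']
Count: 1

1


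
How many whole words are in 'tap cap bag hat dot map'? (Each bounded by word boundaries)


Word boundaries (\b) mark the start/end of each word.
Text: 'tap cap bag hat dot map'
Splitting by whitespace:
  Word 1: 'tap'
  Word 2: 'cap'
  Word 3: 'bag'
  Word 4: 'hat'
  Word 5: 'dot'
  Word 6: 'map'
Total whole words: 6

6


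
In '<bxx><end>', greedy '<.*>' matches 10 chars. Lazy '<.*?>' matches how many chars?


Greedy '<.*>' tries to match as MUCH as possible.
Lazy '<.*?>' tries to match as LITTLE as possible.

String: '<bxx><end>'
Greedy '<.*>' starts at first '<' and extends to the LAST '>': '<bxx><end>' (10 chars)
Lazy '<.*?>' starts at first '<' and stops at the FIRST '>': '<bxx>' (5 chars)

5


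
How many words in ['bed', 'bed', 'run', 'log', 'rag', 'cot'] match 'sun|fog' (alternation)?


Alternation 'sun|fog' matches either 'sun' or 'fog'.
Checking each word:
  'bed' -> no
  'bed' -> no
  'run' -> no
  'log' -> no
  'rag' -> no
  'cot' -> no
Matches: []
Count: 0

0


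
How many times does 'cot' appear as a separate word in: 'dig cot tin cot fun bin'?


Scanning each word for exact match 'cot':
  Word 1: 'dig' -> no
  Word 2: 'cot' -> MATCH
  Word 3: 'tin' -> no
  Word 4: 'cot' -> MATCH
  Word 5: 'fun' -> no
  Word 6: 'bin' -> no
Total matches: 2

2


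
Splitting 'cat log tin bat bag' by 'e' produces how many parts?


Splitting by 'e' breaks the string at each occurrence of the separator.
Text: 'cat log tin bat bag'
Parts after split:
  Part 1: 'cat log tin bat bag'
Total parts: 1

1


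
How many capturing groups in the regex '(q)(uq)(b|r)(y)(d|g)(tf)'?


To count capturing groups, count each '(' that starts a group.
Pattern: '(q)(uq)(b|r)(y)(d|g)(tf)'
Walking through the pattern:
  Position 0: '(' -> group #1
  Position 3: '(' -> group #2
  Position 7: '(' -> group #3
  Position 12: '(' -> group #4
  Position 15: '(' -> group #5
  Position 20: '(' -> group #6
Total capturing groups: 6

6


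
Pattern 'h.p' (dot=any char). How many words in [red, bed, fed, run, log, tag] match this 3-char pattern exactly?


Pattern 'h.p' means: starts with 'h', any single char, ends with 'p'.
Checking each word (must be exactly 3 chars):
  'red' (len=3): no
  'bed' (len=3): no
  'fed' (len=3): no
  'run' (len=3): no
  'log' (len=3): no
  'tag' (len=3): no
Matching words: []
Total: 0

0


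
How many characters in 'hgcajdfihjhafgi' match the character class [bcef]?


Character class [bcef] matches any of: {b, c, e, f}
Scanning string 'hgcajdfihjhafgi' character by character:
  pos 0: 'h' -> no
  pos 1: 'g' -> no
  pos 2: 'c' -> MATCH
  pos 3: 'a' -> no
  pos 4: 'j' -> no
  pos 5: 'd' -> no
  pos 6: 'f' -> MATCH
  pos 7: 'i' -> no
  pos 8: 'h' -> no
  pos 9: 'j' -> no
  pos 10: 'h' -> no
  pos 11: 'a' -> no
  pos 12: 'f' -> MATCH
  pos 13: 'g' -> no
  pos 14: 'i' -> no
Total matches: 3

3


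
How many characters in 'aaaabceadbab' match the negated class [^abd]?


Negated class [^abd] matches any char NOT in {a, b, d}
Scanning 'aaaabceadbab':
  pos 0: 'a' -> no (excluded)
  pos 1: 'a' -> no (excluded)
  pos 2: 'a' -> no (excluded)
  pos 3: 'a' -> no (excluded)
  pos 4: 'b' -> no (excluded)
  pos 5: 'c' -> MATCH
  pos 6: 'e' -> MATCH
  pos 7: 'a' -> no (excluded)
  pos 8: 'd' -> no (excluded)
  pos 9: 'b' -> no (excluded)
  pos 10: 'a' -> no (excluded)
  pos 11: 'b' -> no (excluded)
Total matches: 2

2


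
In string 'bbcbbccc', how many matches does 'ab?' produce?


Pattern 'ab?' matches 'a' optionally followed by 'b'.
String: 'bbcbbccc'
Scanning left to right for 'a' then checking next char:
Total matches: 0

0


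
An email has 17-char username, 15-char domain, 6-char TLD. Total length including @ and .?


An email address has format: username@domain.tld
Username length: 17
'@' character: 1
Domain length: 15
'.' character: 1
TLD length: 6
Total = 17 + 1 + 15 + 1 + 6 = 40

40


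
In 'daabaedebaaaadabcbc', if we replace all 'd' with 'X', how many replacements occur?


re.sub('d', 'X', text) replaces every occurrence of 'd' with 'X'.
Text: 'daabaedebaaaadabcbc'
Scanning for 'd':
  pos 0: 'd' -> replacement #1
  pos 6: 'd' -> replacement #2
  pos 13: 'd' -> replacement #3
Total replacements: 3

3


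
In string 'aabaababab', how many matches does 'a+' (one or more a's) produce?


Pattern 'a+' matches one or more consecutive a's.
String: 'aabaababab'
Scanning for runs of a:
  Match 1: 'aa' (length 2)
  Match 2: 'aa' (length 2)
  Match 3: 'a' (length 1)
  Match 4: 'a' (length 1)
Total matches: 4

4


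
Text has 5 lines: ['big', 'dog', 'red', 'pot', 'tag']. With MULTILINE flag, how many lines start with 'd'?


With MULTILINE flag, ^ matches the start of each line.
Lines: ['big', 'dog', 'red', 'pot', 'tag']
Checking which lines start with 'd':
  Line 1: 'big' -> no
  Line 2: 'dog' -> MATCH
  Line 3: 'red' -> no
  Line 4: 'pot' -> no
  Line 5: 'tag' -> no
Matching lines: ['dog']
Count: 1

1
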